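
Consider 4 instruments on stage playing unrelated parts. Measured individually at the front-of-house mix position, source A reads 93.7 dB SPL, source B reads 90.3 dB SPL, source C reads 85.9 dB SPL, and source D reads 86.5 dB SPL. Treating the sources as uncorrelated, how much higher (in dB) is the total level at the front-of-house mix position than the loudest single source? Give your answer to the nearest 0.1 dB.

2.6 dB

Uncorrelated sources add in intensity (power), not in dB.
L_total = 10·log₁₀(10^(93.7/10) + 10^(90.3/10) + 10^(85.9/10) + 10^(86.5/10)) = 96.29 dB SPL.
Excess over the loudest (93.7 dB): 96.29 − 93.7 = 2.6 dB.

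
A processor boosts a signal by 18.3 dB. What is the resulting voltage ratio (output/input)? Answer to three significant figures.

Voltage ratio = 10^(dB/20).
10^(18.3/20) = 10^(0.9150) = 8.22.

8.22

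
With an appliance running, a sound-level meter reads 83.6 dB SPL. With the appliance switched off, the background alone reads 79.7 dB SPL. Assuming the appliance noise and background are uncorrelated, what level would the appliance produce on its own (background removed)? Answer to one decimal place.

Remove the background by subtracting linear intensities:
L_src = 10·log₁₀(10^(83.6/10) − 10^(79.7/10)) = 10·log₁₀(135800000) = 81.3 dB SPL.

81.3 dB SPL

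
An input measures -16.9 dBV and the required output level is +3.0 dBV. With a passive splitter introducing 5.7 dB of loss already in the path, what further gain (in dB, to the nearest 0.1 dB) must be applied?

The required make-up gain is the shortfall in the dB sum.
G = +3.0 − (-16.9) + 5.7 = 25.6 dB.

25.6 dB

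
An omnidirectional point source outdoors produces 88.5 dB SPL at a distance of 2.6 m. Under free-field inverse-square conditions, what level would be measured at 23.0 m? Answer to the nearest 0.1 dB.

69.6 dB SPL

For a point source in a free field, ΔL = −20·log₁₀(d₂/d₁).
ΔL = −20·log₁₀(23.0/2.6) = -18.94 dB, so L₂ = 88.5 + (-18.94) = 69.6 dB SPL.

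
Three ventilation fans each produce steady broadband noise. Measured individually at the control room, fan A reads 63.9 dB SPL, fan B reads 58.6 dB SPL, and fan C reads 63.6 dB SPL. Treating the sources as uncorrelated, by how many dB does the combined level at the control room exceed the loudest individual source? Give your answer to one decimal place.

3.5 dB

Uncorrelated sources add in intensity (power), not in dB.
L_total = 10·log₁₀(10^(63.9/10) + 10^(58.6/10) + 10^(63.6/10)) = 67.38 dB SPL.
Excess over the loudest (63.9 dB): 67.38 − 63.9 = 3.5 dB.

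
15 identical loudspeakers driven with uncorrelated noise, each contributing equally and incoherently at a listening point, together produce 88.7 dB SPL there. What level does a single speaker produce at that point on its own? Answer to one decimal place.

15 equal incoherent sources add 10·log₁₀(15) = 11.76 dB over one source.
L_one = 88.7 − 11.76 = 76.9 dB SPL.

76.9 dB SPL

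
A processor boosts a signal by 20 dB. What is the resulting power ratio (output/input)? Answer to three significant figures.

Power ratio = 10^(dB/10).
10^(20/10) = 10^(2.000) = 100.

100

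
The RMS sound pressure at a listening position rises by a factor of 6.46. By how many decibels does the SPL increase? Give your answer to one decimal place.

SPL change from a pressure ratio uses the 20·log₁₀ form:
20·log₁₀(6.46) = 16.2 dB.

16.2 dB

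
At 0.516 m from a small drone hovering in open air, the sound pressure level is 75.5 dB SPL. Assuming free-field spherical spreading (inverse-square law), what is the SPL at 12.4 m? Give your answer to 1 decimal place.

47.9 dB SPL

Inverse-square spreading gives ΔL = −20·log₁₀(d₂/d₁).
ΔL = −20·log₁₀(12.4/0.516) = -27.62 dB, so L₂ = 75.5 + (-27.62) = 47.9 dB SPL.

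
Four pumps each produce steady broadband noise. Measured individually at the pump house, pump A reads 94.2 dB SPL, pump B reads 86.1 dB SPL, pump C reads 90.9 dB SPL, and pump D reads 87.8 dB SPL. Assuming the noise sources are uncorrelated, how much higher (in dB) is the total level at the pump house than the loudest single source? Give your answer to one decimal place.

Incoherent sources sum as intensities:
L_total = 10·log₁₀(10^(94.2/10) + 10^(86.1/10) + 10^(90.9/10) + 10^(87.8/10)) = 96.88 dB SPL.
Excess over the loudest (94.2 dB): 96.88 − 94.2 = 2.7 dB.

2.7 dB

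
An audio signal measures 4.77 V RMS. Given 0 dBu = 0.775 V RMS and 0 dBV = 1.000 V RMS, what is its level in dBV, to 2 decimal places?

dBV = 20·log₁₀(V / 1.000 V).
20·log₁₀(4.77/1.000) = +13.57 dBV.

+13.57 dBV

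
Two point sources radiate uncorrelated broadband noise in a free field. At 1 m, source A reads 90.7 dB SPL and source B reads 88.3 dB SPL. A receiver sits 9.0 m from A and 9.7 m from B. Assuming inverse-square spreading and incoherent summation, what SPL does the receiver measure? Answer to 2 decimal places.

73.36 dB SPL

At the listener: L_A = 90.7 − 20·log₁₀(9.0) = 71.615 dB; L_B = 88.3 − 20·log₁₀(9.7) = 68.565 dB.
Combined: 10·log₁₀(10^(71.615/10)+10^(68.565/10)) = 73.36 dB SPL.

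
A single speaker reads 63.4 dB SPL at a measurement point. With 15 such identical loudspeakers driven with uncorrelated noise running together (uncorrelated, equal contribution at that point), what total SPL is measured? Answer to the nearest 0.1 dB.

15 equal incoherent sources raise the level by 10·log₁₀(15) = 11.76 dB.
L_total = 63.4 + 11.76 = 75.2 dB SPL.

75.2 dB SPL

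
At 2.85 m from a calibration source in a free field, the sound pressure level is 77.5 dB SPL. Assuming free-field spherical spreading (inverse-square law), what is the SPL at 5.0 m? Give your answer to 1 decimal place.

72.6 dB SPL

Inverse-square spreading gives ΔL = −20·log₁₀(d₂/d₁).
ΔL = −20·log₁₀(5.0/2.85) = -4.88 dB, so L₂ = 77.5 + (-4.88) = 72.6 dB SPL.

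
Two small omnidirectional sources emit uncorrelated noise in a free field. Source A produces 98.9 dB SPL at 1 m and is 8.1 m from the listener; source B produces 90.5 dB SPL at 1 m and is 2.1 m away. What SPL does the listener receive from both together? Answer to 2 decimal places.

85.71 dB SPL

At the listener: L_A = 98.9 − 20·log₁₀(8.1) = 80.730 dB; L_B = 90.5 − 20·log₁₀(2.1) = 84.056 dB.
Combined: 10·log₁₀(10^(80.730/10)+10^(84.056/10)) = 85.71 dB SPL.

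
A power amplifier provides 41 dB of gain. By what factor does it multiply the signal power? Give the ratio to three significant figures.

12600

Power ratio = 10^(dB/10).
10^(41/10) = 10^(4.100) = 12600.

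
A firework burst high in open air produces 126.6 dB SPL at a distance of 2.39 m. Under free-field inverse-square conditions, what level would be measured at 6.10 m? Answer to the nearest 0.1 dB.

Inverse-square spreading gives ΔL = −20·log₁₀(d₂/d₁).
ΔL = −20·log₁₀(6.10/2.39) = -8.14 dB, so L₂ = 126.6 + (-8.14) = 118.5 dB SPL.

118.5 dB SPL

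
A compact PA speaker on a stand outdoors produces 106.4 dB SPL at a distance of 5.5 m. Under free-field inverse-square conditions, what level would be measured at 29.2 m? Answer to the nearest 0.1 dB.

For a point source in a free field, ΔL = −20·log₁₀(d₂/d₁).
ΔL = −20·log₁₀(29.2/5.5) = -14.50 dB, so L₂ = 106.4 + (-14.50) = 91.9 dB SPL.

91.9 dB SPL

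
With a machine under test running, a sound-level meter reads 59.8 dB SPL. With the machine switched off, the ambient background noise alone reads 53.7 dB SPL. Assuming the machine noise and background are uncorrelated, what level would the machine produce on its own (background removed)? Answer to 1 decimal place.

58.6 dB SPL

Subtract intensities: L_src = 10·log₁₀(10^(L_total/10) − 10^(L_bg/10)).
L_src = 10·log₁₀(10^(59.8/10) − 10^(53.7/10)) = 10·log₁₀(720600) = 58.6 dB SPL.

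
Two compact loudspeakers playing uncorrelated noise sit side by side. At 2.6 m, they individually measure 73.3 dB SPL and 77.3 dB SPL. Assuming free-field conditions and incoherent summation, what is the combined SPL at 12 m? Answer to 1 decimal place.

65.5 dB SPL

Combined at 2.6 m: 10·log₁₀(10^(73.3/10)+10^(77.3/10)) = 78.76 dB SPL.
Then apply −20·log₁₀(12/2.6) = -13.28 dB → 65.5 dB SPL.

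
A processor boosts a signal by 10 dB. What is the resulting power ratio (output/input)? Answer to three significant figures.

10.0

Power ratio = 10^(dB/10).
10^(10/10) = 10^(1.000) = 10.0.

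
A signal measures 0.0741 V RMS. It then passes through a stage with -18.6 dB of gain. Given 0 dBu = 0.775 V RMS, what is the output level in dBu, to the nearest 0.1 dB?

Input level: 20·log₁₀(0.0741/0.775) = -20.39 dBu.
Output: -20.39 − 18.6 = -39.0 dBu.

-39.0 dBu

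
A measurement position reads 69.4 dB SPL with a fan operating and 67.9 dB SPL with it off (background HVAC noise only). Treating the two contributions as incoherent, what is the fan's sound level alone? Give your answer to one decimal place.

64.1 dB SPL

Subtract intensities: L_src = 10·log₁₀(10^(L_total/10) − 10^(L_bg/10)).
L_src = 10·log₁₀(10^(69.4/10) − 10^(67.9/10)) = 10·log₁₀(2544000) = 64.1 dB SPL.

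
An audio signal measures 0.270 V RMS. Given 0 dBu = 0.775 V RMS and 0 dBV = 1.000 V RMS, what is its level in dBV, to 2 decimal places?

-11.37 dBV

dBV = 20·log₁₀(V / 1.000 V).
20·log₁₀(0.270/1.000) = -11.37 dBV.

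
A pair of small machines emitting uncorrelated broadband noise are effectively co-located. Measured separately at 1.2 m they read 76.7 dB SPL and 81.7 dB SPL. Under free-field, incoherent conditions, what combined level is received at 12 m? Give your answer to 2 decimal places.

62.89 dB SPL

Combined at 1.2 m: 10·log₁₀(10^(76.7/10)+10^(81.7/10)) = 82.893 dB SPL.
Then apply −20·log₁₀(12/1.2) = -20.000 dB → 62.89 dB SPL.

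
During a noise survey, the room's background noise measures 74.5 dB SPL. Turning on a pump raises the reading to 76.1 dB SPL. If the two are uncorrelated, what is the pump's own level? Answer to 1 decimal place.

Subtract intensities: L_src = 10·log₁₀(10^(L_total/10) − 10^(L_bg/10)).
L_src = 10·log₁₀(10^(76.1/10) − 10^(74.5/10)) = 10·log₁₀(12550000) = 71.0 dB SPL.

71.0 dB SPL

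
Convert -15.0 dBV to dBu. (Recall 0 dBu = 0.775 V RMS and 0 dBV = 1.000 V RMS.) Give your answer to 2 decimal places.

-12.79 dBu

The offset between the scales is 20·log₁₀(0.775/1.000) = −2.214 dB.
So dBu = -15.0 + 2.214 = -12.79 dBu.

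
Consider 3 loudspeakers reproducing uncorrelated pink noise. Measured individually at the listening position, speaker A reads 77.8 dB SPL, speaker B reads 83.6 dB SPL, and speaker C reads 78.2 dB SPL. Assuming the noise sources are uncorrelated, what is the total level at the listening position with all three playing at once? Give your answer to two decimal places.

Incoherent sources sum as intensities:
L_total = 10·log₁₀(10^(77.8/10) + 10^(83.6/10) + 10^(78.2/10)) = 10·log₁₀(355400000) = 85.51 dB SPL.

85.51 dB SPL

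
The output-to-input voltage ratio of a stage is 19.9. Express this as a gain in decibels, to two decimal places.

Voltage is an amplitude quantity, so gain = 20·log₁₀(V_out/V_in).
20·log₁₀(19.9) = 25.98 dB.

25.98 dB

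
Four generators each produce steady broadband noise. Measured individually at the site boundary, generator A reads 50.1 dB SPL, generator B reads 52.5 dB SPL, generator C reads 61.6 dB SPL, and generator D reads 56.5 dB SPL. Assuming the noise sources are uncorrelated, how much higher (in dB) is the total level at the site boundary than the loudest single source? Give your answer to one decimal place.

1.8 dB

Add the sources as powers (linear), then convert back to dB:
L_total = 10·log₁₀(10^(50.1/10) + 10^(52.5/10) + 10^(61.6/10) + 10^(56.5/10)) = 63.37 dB SPL.
Excess over the loudest (61.6 dB): 63.37 − 61.6 = 1.8 dB.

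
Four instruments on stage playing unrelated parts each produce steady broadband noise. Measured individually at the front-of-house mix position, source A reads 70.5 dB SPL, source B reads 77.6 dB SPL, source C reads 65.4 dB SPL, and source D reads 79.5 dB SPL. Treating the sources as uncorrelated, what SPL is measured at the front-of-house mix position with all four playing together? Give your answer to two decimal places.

Uncorrelated sources add in intensity (power), not in dB.
L_total = 10·log₁₀(10^(70.5/10) + 10^(77.6/10) + 10^(65.4/10) + 10^(79.5/10)) = 10·log₁₀(161400000) = 82.08 dB SPL.

82.08 dB SPL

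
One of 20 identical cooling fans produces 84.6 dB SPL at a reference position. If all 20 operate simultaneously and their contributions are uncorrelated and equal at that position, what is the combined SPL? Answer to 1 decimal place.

20 equal incoherent sources raise the level by 10·log₁₀(20) = 13.01 dB.
L_total = 84.6 + 13.01 = 97.6 dB SPL.

97.6 dB SPL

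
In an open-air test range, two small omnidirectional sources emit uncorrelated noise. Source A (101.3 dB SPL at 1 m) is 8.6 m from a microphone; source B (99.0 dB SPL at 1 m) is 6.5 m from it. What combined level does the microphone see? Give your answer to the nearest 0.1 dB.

At the listener: L_A = 101.3 − 20·log₁₀(8.6) = 82.61 dB; L_B = 99.0 − 20·log₁₀(6.5) = 82.74 dB.
Combined: 10·log₁₀(10^(82.61/10)+10^(82.74/10)) = 85.7 dB SPL.

85.7 dB SPL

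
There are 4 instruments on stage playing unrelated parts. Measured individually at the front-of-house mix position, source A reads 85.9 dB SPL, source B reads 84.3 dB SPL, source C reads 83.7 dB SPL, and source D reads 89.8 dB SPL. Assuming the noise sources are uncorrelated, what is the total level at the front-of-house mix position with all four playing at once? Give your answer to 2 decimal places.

92.67 dB SPL

Uncorrelated sources add in intensity (power), not in dB.
L_total = 10·log₁₀(10^(85.9/10) + 10^(84.3/10) + 10^(83.7/10) + 10^(89.8/10)) = 10·log₁₀(1848000000) = 92.67 dB SPL.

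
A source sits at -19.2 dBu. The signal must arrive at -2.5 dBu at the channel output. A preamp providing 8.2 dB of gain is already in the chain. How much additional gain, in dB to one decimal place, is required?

8.5 dB

The required make-up gain is the shortfall in the dB sum.
G = -2.5 − (-19.2) − 8.2 = 8.5 dB.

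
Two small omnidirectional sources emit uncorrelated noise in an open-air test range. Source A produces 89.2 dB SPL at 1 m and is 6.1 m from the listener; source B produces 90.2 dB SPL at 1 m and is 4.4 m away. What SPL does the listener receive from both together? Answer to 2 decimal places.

78.83 dB SPL

At the listener: L_A = 89.2 − 20·log₁₀(6.1) = 73.493 dB; L_B = 90.2 − 20·log₁₀(4.4) = 77.331 dB.
Combined: 10·log₁₀(10^(73.493/10)+10^(77.331/10)) = 78.83 dB SPL.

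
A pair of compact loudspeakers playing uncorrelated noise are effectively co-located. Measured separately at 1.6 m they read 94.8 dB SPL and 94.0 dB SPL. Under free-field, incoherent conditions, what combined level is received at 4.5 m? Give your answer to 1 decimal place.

88.4 dB SPL

Combined at 1.6 m: 10·log₁₀(10^(94.8/10)+10^(94.0/10)) = 97.43 dB SPL.
Then apply −20·log₁₀(4.5/1.6) = -8.98 dB → 88.4 dB SPL.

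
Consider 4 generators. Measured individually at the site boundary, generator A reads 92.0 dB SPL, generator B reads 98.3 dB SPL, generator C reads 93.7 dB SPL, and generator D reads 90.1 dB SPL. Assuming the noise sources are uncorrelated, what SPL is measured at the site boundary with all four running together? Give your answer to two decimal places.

Add the sources as powers (linear), then convert back to dB:
L_total = 10·log₁₀(10^(92.0/10) + 10^(98.3/10) + 10^(93.7/10) + 10^(90.1/10)) = 10·log₁₀(11713000000) = 100.69 dB SPL.

100.69 dB SPL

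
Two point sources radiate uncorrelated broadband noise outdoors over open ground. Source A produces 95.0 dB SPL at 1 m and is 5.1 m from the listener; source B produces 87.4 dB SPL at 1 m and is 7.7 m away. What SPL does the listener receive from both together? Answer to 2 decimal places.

81.17 dB SPL

At the listener: L_A = 95.0 − 20·log₁₀(5.1) = 80.849 dB; L_B = 87.4 − 20·log₁₀(7.7) = 69.670 dB.
Combined: 10·log₁₀(10^(80.849/10)+10^(69.670/10)) = 81.17 dB SPL.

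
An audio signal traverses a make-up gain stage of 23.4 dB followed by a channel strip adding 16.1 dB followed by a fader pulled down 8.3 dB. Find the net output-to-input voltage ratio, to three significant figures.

36.3

Net gain = 23.4 + 16.1 + (−8.3) = 31.2 dB.
Voltage ratio = 10^(31.2/20) = 36.3.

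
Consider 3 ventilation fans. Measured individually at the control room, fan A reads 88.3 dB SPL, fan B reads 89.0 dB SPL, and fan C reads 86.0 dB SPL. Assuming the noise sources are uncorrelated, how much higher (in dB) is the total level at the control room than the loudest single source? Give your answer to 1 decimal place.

Add the sources as powers (linear), then convert back to dB:
L_total = 10·log₁₀(10^(88.3/10) + 10^(89.0/10) + 10^(86.0/10)) = 92.71 dB SPL.
Excess over the loudest (89.0 dB): 92.71 − 89.0 = 3.7 dB.

3.7 dB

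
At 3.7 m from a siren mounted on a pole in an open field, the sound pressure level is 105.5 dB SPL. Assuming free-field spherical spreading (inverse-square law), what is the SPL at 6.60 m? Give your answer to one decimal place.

100.5 dB SPL

Free-field point source: level drops by 20·log₁₀ of the distance ratio.
ΔL = −20·log₁₀(6.60/3.7) = -5.03 dB, so L₂ = 105.5 + (-5.03) = 100.5 dB SPL.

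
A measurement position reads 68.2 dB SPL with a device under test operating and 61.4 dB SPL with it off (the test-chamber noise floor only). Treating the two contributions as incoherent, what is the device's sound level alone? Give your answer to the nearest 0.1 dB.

67.2 dB SPL

Subtract intensities: L_src = 10·log₁₀(10^(L_total/10) − 10^(L_bg/10)).
L_src = 10·log₁₀(10^(68.2/10) − 10^(61.4/10)) = 10·log₁₀(5227000) = 67.2 dB SPL.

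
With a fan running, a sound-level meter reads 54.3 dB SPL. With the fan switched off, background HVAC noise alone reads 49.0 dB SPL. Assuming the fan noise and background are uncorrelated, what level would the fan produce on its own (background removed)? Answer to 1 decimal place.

Remove the background by subtracting linear intensities:
L_src = 10·log₁₀(10^(54.3/10) − 10^(49.0/10)) = 10·log₁₀(189700) = 52.8 dB SPL.

52.8 dB SPL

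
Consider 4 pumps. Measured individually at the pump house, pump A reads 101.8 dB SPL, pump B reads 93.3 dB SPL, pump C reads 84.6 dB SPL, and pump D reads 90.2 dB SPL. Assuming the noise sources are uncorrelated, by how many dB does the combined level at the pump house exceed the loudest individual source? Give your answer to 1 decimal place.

0.9 dB

Incoherent sources sum as intensities:
L_total = 10·log₁₀(10^(101.8/10) + 10^(93.3/10) + 10^(84.6/10) + 10^(90.2/10)) = 102.70 dB SPL.
Excess over the loudest (101.8 dB): 102.70 − 101.8 = 0.9 dB.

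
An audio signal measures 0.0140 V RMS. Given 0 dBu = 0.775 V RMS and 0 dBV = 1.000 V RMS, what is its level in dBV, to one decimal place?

dBV = 20·log₁₀(V / 1.000 V).
20·log₁₀(0.0140/1.000) = -37.1 dBV.

-37.1 dBV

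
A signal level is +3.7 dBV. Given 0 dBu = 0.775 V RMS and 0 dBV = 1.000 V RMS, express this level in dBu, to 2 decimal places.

The offset between the scales is 20·log₁₀(0.775/1.000) = −2.214 dB.
So dBu = +3.7 + 2.214 = +5.91 dBu.

+5.91 dBu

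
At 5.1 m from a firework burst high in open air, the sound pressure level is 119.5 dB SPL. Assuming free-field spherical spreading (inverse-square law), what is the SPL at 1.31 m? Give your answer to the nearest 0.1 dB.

For a point source in a free field, ΔL = −20·log₁₀(d₂/d₁).
ΔL = −20·log₁₀(1.31/5.1) = 11.81 dB, so L₂ = 119.5 + (11.81) = 131.3 dB SPL.

131.3 dB SPL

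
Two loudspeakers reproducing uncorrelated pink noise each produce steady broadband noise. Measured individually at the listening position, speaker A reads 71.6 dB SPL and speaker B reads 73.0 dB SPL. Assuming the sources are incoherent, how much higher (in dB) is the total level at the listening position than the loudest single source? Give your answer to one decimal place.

2.4 dB

Add the sources as powers (linear), then convert back to dB:
L_total = 10·log₁₀(10^(71.6/10) + 10^(73.0/10)) = 75.37 dB SPL.
Excess over the loudest (73.0 dB): 75.37 − 73.0 = 2.4 dB.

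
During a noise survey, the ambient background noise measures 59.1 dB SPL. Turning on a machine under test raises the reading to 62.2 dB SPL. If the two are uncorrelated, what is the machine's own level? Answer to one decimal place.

Remove the background by subtracting linear intensities:
L_src = 10·log₁₀(10^(62.2/10) − 10^(59.1/10)) = 10·log₁₀(846800) = 59.3 dB SPL.

59.3 dB SPL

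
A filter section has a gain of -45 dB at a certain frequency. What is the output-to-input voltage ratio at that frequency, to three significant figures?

Voltage ratio = 10^(dB/20).
10^(-45/20) = 10^(-2.250) = 0.00562.

0.00562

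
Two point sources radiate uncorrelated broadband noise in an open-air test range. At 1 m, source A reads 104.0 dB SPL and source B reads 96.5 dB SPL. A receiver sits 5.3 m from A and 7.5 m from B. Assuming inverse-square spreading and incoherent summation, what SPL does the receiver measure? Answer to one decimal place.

At the listener: L_A = 104.0 − 20·log₁₀(5.3) = 89.51 dB; L_B = 96.5 − 20·log₁₀(7.5) = 79.00 dB.
Combined: 10·log₁₀(10^(89.51/10)+10^(79.00/10)) = 89.9 dB SPL.

89.9 dB SPL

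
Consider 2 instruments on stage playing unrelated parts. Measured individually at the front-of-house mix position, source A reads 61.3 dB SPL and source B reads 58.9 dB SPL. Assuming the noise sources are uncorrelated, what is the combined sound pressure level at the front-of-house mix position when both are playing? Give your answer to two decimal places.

63.27 dB SPL

Uncorrelated sources add in intensity (power), not in dB.
L_total = 10·log₁₀(10^(61.3/10) + 10^(58.9/10)) = 10·log₁₀(2125000) = 63.27 dB SPL.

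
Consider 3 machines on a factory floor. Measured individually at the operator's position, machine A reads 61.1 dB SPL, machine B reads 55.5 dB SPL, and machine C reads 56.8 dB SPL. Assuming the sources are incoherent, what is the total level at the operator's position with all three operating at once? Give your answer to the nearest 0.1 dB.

63.3 dB SPL

Uncorrelated sources add in intensity (power), not in dB.
L_total = 10·log₁₀(10^(61.1/10) + 10^(55.5/10) + 10^(56.8/10)) = 10·log₁₀(2122000) = 63.3 dB SPL.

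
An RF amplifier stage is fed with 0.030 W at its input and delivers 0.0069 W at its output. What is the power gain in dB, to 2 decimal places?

-6.38 dB

Power is a power quantity, so gain = 10·log₁₀(P_out/P_in).
10·log₁₀(0.0069/0.030) = 10·log₁₀(0.2300) = -6.38 dB.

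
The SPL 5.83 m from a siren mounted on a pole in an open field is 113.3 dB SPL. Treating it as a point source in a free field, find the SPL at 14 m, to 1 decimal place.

105.7 dB SPL

Free-field point source: level drops by 20·log₁₀ of the distance ratio.
ΔL = −20·log₁₀(14/5.83) = -7.61 dB, so L₂ = 113.3 + (-7.61) = 105.7 dB SPL.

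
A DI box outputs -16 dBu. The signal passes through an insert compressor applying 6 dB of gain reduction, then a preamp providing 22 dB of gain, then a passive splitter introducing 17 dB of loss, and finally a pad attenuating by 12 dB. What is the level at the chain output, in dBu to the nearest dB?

Gain stages sum in dB:
-16 − 6 + 22 − 17 − 12 = -29 dBu.

-29 dBu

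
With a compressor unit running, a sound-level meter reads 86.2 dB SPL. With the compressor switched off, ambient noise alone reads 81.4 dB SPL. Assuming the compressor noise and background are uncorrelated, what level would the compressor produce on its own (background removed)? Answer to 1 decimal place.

84.5 dB SPL

Remove the background by subtracting linear intensities:
L_src = 10·log₁₀(10^(86.2/10) − 10^(81.4/10)) = 10·log₁₀(278800000) = 84.5 dB SPL.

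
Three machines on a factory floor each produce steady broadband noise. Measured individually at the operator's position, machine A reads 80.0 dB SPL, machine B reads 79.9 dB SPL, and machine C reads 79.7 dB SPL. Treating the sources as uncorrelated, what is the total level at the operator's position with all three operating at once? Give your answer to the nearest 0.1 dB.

Incoherent sources sum as intensities:
L_total = 10·log₁₀(10^(80.0/10) + 10^(79.9/10) + 10^(79.7/10)) = 10·log₁₀(291000000) = 84.6 dB SPL.

84.6 dB SPL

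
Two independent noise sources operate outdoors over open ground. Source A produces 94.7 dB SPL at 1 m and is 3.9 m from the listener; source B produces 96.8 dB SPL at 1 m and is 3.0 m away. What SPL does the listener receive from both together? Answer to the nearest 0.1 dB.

At the listener: L_A = 94.7 − 20·log₁₀(3.9) = 82.88 dB; L_B = 96.8 − 20·log₁₀(3.0) = 87.26 dB.
Combined: 10·log₁₀(10^(82.88/10)+10^(87.26/10)) = 88.6 dB SPL.

88.6 dB SPL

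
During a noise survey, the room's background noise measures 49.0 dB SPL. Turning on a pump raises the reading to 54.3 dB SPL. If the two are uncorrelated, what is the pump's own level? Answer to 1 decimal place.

Subtract intensities: L_src = 10·log₁₀(10^(L_total/10) − 10^(L_bg/10)).
L_src = 10·log₁₀(10^(54.3/10) − 10^(49.0/10)) = 10·log₁₀(189700) = 52.8 dB SPL.

52.8 dB SPL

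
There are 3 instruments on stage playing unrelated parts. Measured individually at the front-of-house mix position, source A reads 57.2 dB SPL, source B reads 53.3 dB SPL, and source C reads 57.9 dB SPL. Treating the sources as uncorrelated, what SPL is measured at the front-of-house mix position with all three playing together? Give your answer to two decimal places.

61.32 dB SPL

Add the sources as powers (linear), then convert back to dB:
L_total = 10·log₁₀(10^(57.2/10) + 10^(53.3/10) + 10^(57.9/10)) = 10·log₁₀(1355000) = 61.32 dB SPL.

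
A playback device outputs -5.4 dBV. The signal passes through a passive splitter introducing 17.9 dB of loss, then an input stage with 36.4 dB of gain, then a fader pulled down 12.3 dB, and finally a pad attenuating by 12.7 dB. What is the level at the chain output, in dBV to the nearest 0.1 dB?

Gain stages sum in dB:
-5.4 − 17.9 + 36.4 − 12.3 − 12.7 = -11.9 dBV.

-11.9 dBV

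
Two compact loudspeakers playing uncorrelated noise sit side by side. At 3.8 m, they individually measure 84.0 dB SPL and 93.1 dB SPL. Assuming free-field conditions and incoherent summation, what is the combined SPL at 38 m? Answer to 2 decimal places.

73.60 dB SPL

Combined at 3.8 m: 10·log₁₀(10^(84.0/10)+10^(93.1/10)) = 93.604 dB SPL.
Then apply −20·log₁₀(38/3.8) = -20.000 dB → 73.60 dB SPL.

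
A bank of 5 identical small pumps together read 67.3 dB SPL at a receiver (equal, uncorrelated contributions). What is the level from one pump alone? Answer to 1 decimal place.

5 equal incoherent sources add 10·log₁₀(5) = 6.99 dB over one source.
L_one = 67.3 − 6.99 = 60.3 dB SPL.

60.3 dB SPL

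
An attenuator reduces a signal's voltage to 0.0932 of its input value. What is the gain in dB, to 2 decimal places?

-20.61 dB

For a voltage ratio, dB = 20·log₁₀(V₂/V₁).
20·log₁₀(0.0932) = -20.61 dB.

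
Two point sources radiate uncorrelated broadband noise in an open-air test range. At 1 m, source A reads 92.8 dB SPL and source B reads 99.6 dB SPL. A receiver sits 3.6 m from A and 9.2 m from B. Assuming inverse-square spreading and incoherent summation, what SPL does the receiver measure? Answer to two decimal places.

At the listener: L_A = 92.8 − 20·log₁₀(3.6) = 81.674 dB; L_B = 99.6 − 20·log₁₀(9.2) = 80.324 dB.
Combined: 10·log₁₀(10^(81.674/10)+10^(80.324/10)) = 84.06 dB SPL.

84.06 dB SPL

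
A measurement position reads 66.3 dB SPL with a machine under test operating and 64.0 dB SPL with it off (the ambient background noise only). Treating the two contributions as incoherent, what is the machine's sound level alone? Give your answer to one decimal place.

Subtract intensities: L_src = 10·log₁₀(10^(L_total/10) − 10^(L_bg/10)).
L_src = 10·log₁₀(10^(66.3/10) − 10^(64.0/10)) = 10·log₁₀(1754000) = 62.4 dB SPL.

62.4 dB SPL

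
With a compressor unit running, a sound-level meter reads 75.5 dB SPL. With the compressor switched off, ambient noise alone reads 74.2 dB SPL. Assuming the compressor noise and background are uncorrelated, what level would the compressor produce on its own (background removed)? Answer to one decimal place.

Subtract intensities: L_src = 10·log₁₀(10^(L_total/10) − 10^(L_bg/10)).
L_src = 10·log₁₀(10^(75.5/10) − 10^(74.2/10)) = 10·log₁₀(9179000) = 69.6 dB SPL.

69.6 dB SPL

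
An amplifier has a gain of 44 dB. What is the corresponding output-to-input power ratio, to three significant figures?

Power ratio = 10^(dB/10).
10^(44/10) = 10^(4.400) = 25100.

25100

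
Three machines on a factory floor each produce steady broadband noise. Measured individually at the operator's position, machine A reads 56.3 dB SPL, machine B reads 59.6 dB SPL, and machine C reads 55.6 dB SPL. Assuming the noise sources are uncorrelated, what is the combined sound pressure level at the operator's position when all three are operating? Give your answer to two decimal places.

62.31 dB SPL

Add the sources as powers (linear), then convert back to dB:
L_total = 10·log₁₀(10^(56.3/10) + 10^(59.6/10) + 10^(55.6/10)) = 10·log₁₀(1702000) = 62.31 dB SPL.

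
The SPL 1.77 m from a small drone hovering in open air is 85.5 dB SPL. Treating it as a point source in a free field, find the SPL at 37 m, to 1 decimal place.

For a point source in a free field, ΔL = −20·log₁₀(d₂/d₁).
ΔL = −20·log₁₀(37/1.77) = -26.40 dB, so L₂ = 85.5 + (-26.40) = 59.1 dB SPL.

59.1 dB SPL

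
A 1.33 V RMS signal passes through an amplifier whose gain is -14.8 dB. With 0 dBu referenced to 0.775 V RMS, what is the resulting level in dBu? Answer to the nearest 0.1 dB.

Input level: 20·log₁₀(1.33/0.775) = 4.69 dBu.
Output: 4.69 − 14.8 = -10.1 dBu.

-10.1 dBu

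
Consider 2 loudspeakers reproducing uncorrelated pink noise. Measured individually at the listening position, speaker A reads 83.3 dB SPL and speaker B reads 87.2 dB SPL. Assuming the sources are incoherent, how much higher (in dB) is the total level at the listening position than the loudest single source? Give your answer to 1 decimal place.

Add the sources as powers (linear), then convert back to dB:
L_total = 10·log₁₀(10^(83.3/10) + 10^(87.2/10)) = 88.68 dB SPL.
Excess over the loudest (87.2 dB): 88.68 − 87.2 = 1.5 dB.

1.5 dB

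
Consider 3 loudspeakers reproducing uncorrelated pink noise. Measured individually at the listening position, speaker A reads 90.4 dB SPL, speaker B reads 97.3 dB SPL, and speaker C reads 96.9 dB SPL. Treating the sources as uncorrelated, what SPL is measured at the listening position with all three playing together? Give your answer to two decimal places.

Add the sources as powers (linear), then convert back to dB:
L_total = 10·log₁₀(10^(90.4/10) + 10^(97.3/10) + 10^(96.9/10)) = 10·log₁₀(11365000000) = 100.56 dB SPL.

100.56 dB SPL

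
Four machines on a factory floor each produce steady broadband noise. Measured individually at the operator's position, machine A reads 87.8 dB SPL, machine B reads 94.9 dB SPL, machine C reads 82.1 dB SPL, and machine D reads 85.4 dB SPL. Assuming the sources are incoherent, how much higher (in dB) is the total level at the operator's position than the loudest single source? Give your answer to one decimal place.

1.3 dB

Uncorrelated sources add in intensity (power), not in dB.
L_total = 10·log₁₀(10^(87.8/10) + 10^(94.9/10) + 10^(82.1/10) + 10^(85.4/10)) = 96.23 dB SPL.
Excess over the loudest (94.9 dB): 96.23 − 94.9 = 1.3 dB.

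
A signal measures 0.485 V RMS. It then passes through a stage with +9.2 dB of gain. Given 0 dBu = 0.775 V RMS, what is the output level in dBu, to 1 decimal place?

Input level: 20·log₁₀(0.485/0.775) = -4.07 dBu.
Output: -4.07 + 9.2 = +5.1 dBu.

+5.1 dBu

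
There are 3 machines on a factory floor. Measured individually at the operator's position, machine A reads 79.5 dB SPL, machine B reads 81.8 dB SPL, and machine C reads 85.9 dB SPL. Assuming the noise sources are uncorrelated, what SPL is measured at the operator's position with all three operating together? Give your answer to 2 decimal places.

Incoherent sources sum as intensities:
L_total = 10·log₁₀(10^(79.5/10) + 10^(81.8/10) + 10^(85.9/10)) = 10·log₁₀(629500000) = 87.99 dB SPL.

87.99 dB SPL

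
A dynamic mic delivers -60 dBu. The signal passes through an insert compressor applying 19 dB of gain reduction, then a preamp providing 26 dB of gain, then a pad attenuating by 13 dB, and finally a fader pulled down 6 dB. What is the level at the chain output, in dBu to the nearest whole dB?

Cascaded gains and losses add directly in dB.
-60 − 19 + 26 − 13 − 6 = -72 dBu.

-72 dBu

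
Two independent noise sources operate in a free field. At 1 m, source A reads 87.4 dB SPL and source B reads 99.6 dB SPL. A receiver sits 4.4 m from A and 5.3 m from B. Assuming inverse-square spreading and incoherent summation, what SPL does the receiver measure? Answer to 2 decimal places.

At the listener: L_A = 87.4 − 20·log₁₀(4.4) = 74.531 dB; L_B = 99.6 − 20·log₁₀(5.3) = 85.114 dB.
Combined: 10·log₁₀(10^(74.531/10)+10^(85.114/10)) = 85.48 dB SPL.

85.48 dB SPL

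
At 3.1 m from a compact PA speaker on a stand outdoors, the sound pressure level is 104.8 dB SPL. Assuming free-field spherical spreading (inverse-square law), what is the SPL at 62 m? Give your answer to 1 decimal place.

For a point source in a free field, ΔL = −20·log₁₀(d₂/d₁).
ΔL = −20·log₁₀(62/3.1) = -26.02 dB, so L₂ = 104.8 + (-26.02) = 78.8 dB SPL.

78.8 dB SPL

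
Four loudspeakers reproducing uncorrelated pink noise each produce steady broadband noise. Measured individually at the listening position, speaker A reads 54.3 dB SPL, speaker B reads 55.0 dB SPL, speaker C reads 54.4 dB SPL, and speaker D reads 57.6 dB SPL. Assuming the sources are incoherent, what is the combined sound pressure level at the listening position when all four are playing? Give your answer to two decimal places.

61.57 dB SPL

Uncorrelated sources add in intensity (power), not in dB.
L_total = 10·log₁₀(10^(54.3/10) + 10^(55.0/10) + 10^(54.4/10) + 10^(57.6/10)) = 10·log₁₀(1436000) = 61.57 dB SPL.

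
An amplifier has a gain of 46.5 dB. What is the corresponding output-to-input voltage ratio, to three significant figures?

Voltage ratio = 10^(dB/20).
10^(46.5/20) = 10^(2.325) = 211.

211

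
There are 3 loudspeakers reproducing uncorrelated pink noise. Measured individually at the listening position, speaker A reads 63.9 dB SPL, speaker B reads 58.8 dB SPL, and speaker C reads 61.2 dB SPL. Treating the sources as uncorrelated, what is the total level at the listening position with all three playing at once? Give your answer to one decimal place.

66.6 dB SPL

Uncorrelated sources add in intensity (power), not in dB.
L_total = 10·log₁₀(10^(63.9/10) + 10^(58.8/10) + 10^(61.2/10)) = 10·log₁₀(4532000) = 66.6 dB SPL.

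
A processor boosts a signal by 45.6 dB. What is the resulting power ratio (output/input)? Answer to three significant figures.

Power ratio = 10^(dB/10).
10^(45.6/10) = 10^(4.560) = 36300.

36300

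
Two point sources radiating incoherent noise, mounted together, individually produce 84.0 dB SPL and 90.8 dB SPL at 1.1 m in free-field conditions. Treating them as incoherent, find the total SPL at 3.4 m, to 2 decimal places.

81.82 dB SPL

Combined at 1.1 m: 10·log₁₀(10^(84.0/10)+10^(90.8/10)) = 91.624 dB SPL.
Then apply −20·log₁₀(3.4/1.1) = -9.802 dB → 81.82 dB SPL.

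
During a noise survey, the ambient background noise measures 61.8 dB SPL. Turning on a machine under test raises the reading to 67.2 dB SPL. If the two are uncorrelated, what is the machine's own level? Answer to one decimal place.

65.7 dB SPL

Background correction is a power subtraction:
L_src = 10·log₁₀(10^(67.2/10) − 10^(61.8/10)) = 10·log₁₀(3735000) = 65.7 dB SPL.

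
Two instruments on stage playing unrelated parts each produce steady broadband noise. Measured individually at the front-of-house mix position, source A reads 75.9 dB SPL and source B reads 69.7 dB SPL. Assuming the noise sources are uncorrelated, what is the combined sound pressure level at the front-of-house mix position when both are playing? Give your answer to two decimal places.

76.83 dB SPL

Add the sources as powers (linear), then convert back to dB:
L_total = 10·log₁₀(10^(75.9/10) + 10^(69.7/10)) = 10·log₁₀(48240000) = 76.83 dB SPL.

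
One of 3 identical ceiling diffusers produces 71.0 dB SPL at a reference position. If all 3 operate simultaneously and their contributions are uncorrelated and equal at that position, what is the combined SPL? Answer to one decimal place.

75.8 dB SPL

3 equal incoherent sources raise the level by 10·log₁₀(3) = 4.77 dB.
L_total = 71.0 + 4.77 = 75.8 dB SPL.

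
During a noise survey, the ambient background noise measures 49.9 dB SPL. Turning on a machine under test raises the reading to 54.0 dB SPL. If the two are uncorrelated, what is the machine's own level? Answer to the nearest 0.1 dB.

51.9 dB SPL

Subtract intensities: L_src = 10·log₁₀(10^(L_total/10) − 10^(L_bg/10)).
L_src = 10·log₁₀(10^(54.0/10) − 10^(49.9/10)) = 10·log₁₀(153500) = 51.9 dB SPL.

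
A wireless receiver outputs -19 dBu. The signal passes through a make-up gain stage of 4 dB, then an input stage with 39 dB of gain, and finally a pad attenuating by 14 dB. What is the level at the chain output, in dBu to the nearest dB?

In dB, series stages simply add:
-19 + 4 + 39 − 14 = +10 dBu.

+10 dBu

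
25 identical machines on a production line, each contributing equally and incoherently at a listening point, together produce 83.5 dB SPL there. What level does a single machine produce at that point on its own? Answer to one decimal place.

69.5 dB SPL

25 equal incoherent sources add 10·log₁₀(25) = 13.98 dB over one source.
L_one = 83.5 − 13.98 = 69.5 dB SPL.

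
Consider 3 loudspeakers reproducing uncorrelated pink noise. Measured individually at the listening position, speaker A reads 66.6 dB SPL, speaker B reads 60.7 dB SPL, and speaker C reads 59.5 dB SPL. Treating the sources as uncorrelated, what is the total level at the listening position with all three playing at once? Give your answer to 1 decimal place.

Add the sources as powers (linear), then convert back to dB:
L_total = 10·log₁₀(10^(66.6/10) + 10^(60.7/10) + 10^(59.5/10)) = 10·log₁₀(6637000) = 68.2 dB SPL.

68.2 dB SPL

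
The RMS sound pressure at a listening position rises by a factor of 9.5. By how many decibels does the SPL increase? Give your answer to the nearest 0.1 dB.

SPL change from a pressure ratio uses the 20·log₁₀ form:
20·log₁₀(9.5) = 19.6 dB.

19.6 dB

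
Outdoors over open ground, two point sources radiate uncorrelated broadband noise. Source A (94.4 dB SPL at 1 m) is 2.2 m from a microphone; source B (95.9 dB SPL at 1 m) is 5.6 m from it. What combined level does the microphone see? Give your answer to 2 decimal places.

88.41 dB SPL

At the listener: L_A = 94.4 − 20·log₁₀(2.2) = 87.552 dB; L_B = 95.9 − 20·log₁₀(5.6) = 80.936 dB.
Combined: 10·log₁₀(10^(87.552/10)+10^(80.936/10)) = 88.41 dB SPL.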